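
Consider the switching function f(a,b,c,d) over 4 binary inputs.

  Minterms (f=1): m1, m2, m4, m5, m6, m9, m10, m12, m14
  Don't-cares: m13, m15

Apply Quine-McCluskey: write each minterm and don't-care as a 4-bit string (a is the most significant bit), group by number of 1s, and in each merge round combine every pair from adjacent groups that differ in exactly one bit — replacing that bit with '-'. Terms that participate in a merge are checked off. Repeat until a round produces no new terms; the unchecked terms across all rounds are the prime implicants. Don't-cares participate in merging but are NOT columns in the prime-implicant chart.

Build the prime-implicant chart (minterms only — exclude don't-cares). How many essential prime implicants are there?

size-2^0 implicants → 0001(✓)  0010(✓)  0100(✓)  0101(✓)  0110(✓)  1001(✓)  1010(✓)  1100(✓)  1101(✓)  1110(✓)  1111(✓)
size-2^1 implicants → -001(✓)  -010(✓)  -100(✓)  -101(✓)  -110(✓)  0-01(✓)  0-10(✓)  01-0(✓)  010-(✓)  1-01(✓)  1-10(✓)  11-0(✓)  11-1(✓)  110-(✓)  111-(✓)
size-2^2 implicants → --01  --10  -1-0  -10-  11--
Unchecked terms (primes): --01, --10, -1-0, -10-, 11--
Minterm coverage:
  m1 ⊆ --01 [E]
  m2 ⊆ --10 [E]
  m4 ⊆ -1-0,-10-
  m5 ⊆ --01,-10-
  m6 ⊆ --10,-1-0
  m9 ⊆ --01 [E]
  m10 ⊆ --10 [E]
  m12 ⊆ -1-0,-10-,11--
  m14 ⊆ --10,-1-0,11--
E = {--01, --10}

2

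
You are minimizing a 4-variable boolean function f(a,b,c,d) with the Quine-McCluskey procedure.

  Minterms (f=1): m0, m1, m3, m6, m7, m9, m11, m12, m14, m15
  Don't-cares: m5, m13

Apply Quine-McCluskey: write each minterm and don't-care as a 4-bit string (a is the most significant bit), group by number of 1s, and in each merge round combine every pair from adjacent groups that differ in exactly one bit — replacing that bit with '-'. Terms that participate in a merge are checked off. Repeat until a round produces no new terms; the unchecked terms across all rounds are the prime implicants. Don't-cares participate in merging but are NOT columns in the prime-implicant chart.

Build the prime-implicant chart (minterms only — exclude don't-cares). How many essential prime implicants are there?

4

[col 0] 0000*, 0001*, 0011*, 0101*, 0110*, 0111*, 1001*, 1011*, 1100*, 1101*, 1110*, 1111*
[col 1] -001*, -011*, -101*, -110*, -111*, 0-01*, 0-11*, 00-1*, 000-, 01-1*, 011-*, 1-01*, 1-11*, 10-1*, 11-0*, 11-1*, 110-*, 111-*
[col 2] --01*, --11*, -0-1*, -1-1*, -11-, 0--1*, 1--1*, 11--
[col 3] ---1
Prime implicants: ---1, -11-, 000-, 11--
PI chart (minterm → PIs covering it):
  0 | 000-  (sole → essential)
  1 | ---1,000-
  3 | ---1  (sole → essential)
  6 | -11-  (sole → essential)
  7 | ---1,-11-
  9 | ---1  (sole → essential)
  11 | ---1  (sole → essential)
  12 | 11--  (sole → essential)
  14 | -11-,11--
  15 | ---1,-11-,11--
Essential prime implicants: ---1, -11-, 000-, 11--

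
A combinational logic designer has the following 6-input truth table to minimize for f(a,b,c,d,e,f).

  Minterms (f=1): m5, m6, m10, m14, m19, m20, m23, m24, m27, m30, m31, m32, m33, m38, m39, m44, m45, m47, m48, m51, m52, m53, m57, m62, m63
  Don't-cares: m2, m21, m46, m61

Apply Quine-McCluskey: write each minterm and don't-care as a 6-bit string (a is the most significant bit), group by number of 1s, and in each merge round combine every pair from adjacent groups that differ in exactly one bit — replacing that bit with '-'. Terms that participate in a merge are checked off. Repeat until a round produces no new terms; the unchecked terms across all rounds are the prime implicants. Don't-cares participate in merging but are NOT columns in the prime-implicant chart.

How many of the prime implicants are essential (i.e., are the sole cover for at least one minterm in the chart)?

Round 0: 000010✓ 000101✓ 000110✓ 001010✓ 001110✓ 010011✓ 010100✓ 010101✓ 010111✓ 011000 011011✓ 011110✓ 011111✓ 100000✓ 100001✓ 100110✓ 100111✓ 101100✓ 101101✓ 101110✓ 101111✓ 110000✓ 110011✓ 110100✓ 110101✓ 111001✓ 111101✓ 111110✓ 111111✓
Round 1: -00110✓ -01110✓ -10011 -10100✓ -10101✓ -11110✓ -11111✓ 0-0101 0-1110✓ 00-010✓ 00-110✓ 000-10✓ 001-10✓ 01-011✓ 01-111✓ 010-11✓ 0101-1 01010-✓ 011-11✓ 01111-✓ 1-0000 1-1101✓ 1-1110✓ 1-1111✓ 10-110✓ 10-111✓ 10000- 10011-✓ 1011-0✓ 1011-1✓ 10110-✓ 10111-✓ 11-101 110-00 11010-✓ 111-01 1111-1✓ 11111-✓
Round 2: --1110 -0-110 -1010- -1111- 00--10 01--11 1-11-1 1-111- 10-11- 1011--
PIs = {--1110, -0-110, -10011, -1010-, -1111-, 0-0101, 00--10, 01--11, 0101-1, 011000, 1-0000, 1-11-1, 1-111-, 10-11-, 10000-, 1011--, 11-101, 110-00, 111-01}
Coverage chart:
  m5: 0-0101 ←essential
  m6: -0-110,00--10
  m10: 00--10 ←essential
  m14: --1110,-0-110,00--10
  m19: -10011,01--11
  m20: -1010- ←essential
  m23: 01--11,0101-1
  m24: 011000 ←essential
  m27: 01--11 ←essential
  m30: --1110,-1111-
  m31: -1111-,01--11
  m32: 1-0000,10000-
  m33: 10000- ←essential
  m38: -0-110,10-11-
  m39: 10-11- ←essential
  m44: 1011-- ←essential
  m45: 1-11-1,1011--
  m47: 1-11-1,1-111-,10-11-,1011--
  m48: 1-0000,110-00
  m51: -10011 ←essential
  m52: -1010-,110-00
  m53: -1010-,11-101
  m57: 111-01 ←essential
  m62: --1110,-1111-,1-111-
  m63: -1111-,1-11-1,1-111-
Essential: -10011, -1010-, 0-0101, 00--10, 01--11, 011000, 10-11-, 10000-, 1011--, 111-01

10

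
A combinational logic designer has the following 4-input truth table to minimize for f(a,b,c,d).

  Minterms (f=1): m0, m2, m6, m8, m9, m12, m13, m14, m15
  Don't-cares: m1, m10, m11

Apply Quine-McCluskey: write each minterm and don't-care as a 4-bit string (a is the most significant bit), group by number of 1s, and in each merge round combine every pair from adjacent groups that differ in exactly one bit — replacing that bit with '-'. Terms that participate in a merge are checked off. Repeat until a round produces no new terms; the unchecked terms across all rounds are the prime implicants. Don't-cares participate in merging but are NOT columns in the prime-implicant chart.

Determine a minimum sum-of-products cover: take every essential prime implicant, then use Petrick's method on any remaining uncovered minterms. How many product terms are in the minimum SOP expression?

3

size-2^0 implicants → 0000(✓)  0001(✓)  0010(✓)  0110(✓)  1000(✓)  1001(✓)  1010(✓)  1011(✓)  1100(✓)  1101(✓)  1110(✓)  1111(✓)
size-2^1 implicants → -000(✓)  -001(✓)  -010(✓)  -110(✓)  0-10(✓)  00-0(✓)  000-(✓)  1-00(✓)  1-01(✓)  1-10(✓)  1-11(✓)  10-0(✓)  10-1(✓)  100-(✓)  101-(✓)  11-0(✓)  11-1(✓)  110-(✓)  111-(✓)
size-2^2 implicants → --10  -0-0  -00-  1--0(✓)  1--1(✓)  1-0-(✓)  1-1-(✓)  10--(✓)  11--(✓)
size-2^3 implicants → 1---
Unchecked terms (primes): --10, -0-0, -00-, 1---
Minterm coverage:
  m0 ⊆ -0-0,-00-
  m2 ⊆ --10,-0-0
  m6 ⊆ --10 [E]
  m8 ⊆ -0-0,-00-,1---
  m9 ⊆ -00-,1---
  m12 ⊆ 1--- [E]
  m13 ⊆ 1--- [E]
  m14 ⊆ --10,1---
  m15 ⊆ 1--- [E]
E = {--10, 1---}
Petrick residual → -0-0
Cover = cd' + b'd' + a  |cover|=3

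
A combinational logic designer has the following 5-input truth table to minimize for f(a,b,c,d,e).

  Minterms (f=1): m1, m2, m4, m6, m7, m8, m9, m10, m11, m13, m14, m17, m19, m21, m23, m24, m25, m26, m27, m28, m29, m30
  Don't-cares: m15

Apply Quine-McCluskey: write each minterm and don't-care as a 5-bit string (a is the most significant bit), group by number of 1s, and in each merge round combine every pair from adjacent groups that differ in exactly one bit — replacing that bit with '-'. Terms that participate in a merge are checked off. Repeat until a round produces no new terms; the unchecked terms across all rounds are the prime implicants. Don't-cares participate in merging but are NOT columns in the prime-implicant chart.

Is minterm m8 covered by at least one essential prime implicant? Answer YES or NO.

size-2^0 implicants → 00001(✓)  00010(✓)  00100(✓)  00110(✓)  00111(✓)  01000(✓)  01001(✓)  01010(✓)  01011(✓)  01101(✓)  01110(✓)  01111(✓)  10001(✓)  10011(✓)  10101(✓)  10111(✓)  11000(✓)  11001(✓)  11010(✓)  11011(✓)  11100(✓)  11101(✓)  11110(✓)
size-2^1 implicants → -0001(✓)  -0111  -1000(✓)  -1001(✓)  -1010(✓)  -1011(✓)  -1101(✓)  -1110(✓)  0-001(✓)  0-010(✓)  0-110(✓)  0-111(✓)  00-10(✓)  001-0  0011-(✓)  01-01(✓)  01-10(✓)  01-11(✓)  010-0(✓)  010-1(✓)  0100-(✓)  0101-(✓)  011-1(✓)  0111-(✓)  1-001(✓)  1-011(✓)  1-101(✓)  10-01(✓)  10-11(✓)  100-1(✓)  101-1(✓)  11-00(✓)  11-01(✓)  11-10(✓)  110-0(✓)  110-1(✓)  1100-(✓)  1101-(✓)  111-0(✓)  1110-(✓)
size-2^2 implicants → --001  -1-01  -1-10  -10-0(✓)  -10-1(✓)  -100-(✓)  -101-(✓)  0--10  0-11-  01--1  01-1-  010--(✓)  1--01  1-0-1  10--1  11--0  11-0-  110--(✓)
size-2^3 implicants → -10--
Unchecked terms (primes): --001, -0111, -1-01, -1-10, -10--, 0--10, 0-11-, 001-0, 01--1, 01-1-, 1--01, 1-0-1, 10--1, 11--0, 11-0-
Minterm coverage:
  m1 ⊆ --001 [E]
  m2 ⊆ 0--10 [E]
  m4 ⊆ 001-0 [E]
  m6 ⊆ 0--10,0-11-,001-0
  m7 ⊆ -0111,0-11-
  m8 ⊆ -10-- [E]
  m9 ⊆ --001,-1-01,-10--,01--1
  m10 ⊆ -1-10,-10--,0--10,01-1-
  m11 ⊆ -10--,01--1,01-1-
  m13 ⊆ -1-01,01--1
  m14 ⊆ -1-10,0--10,0-11-,01-1-
  m17 ⊆ --001,1--01,1-0-1,10--1
  m19 ⊆ 1-0-1,10--1
  m21 ⊆ 1--01,10--1
  m23 ⊆ -0111,10--1
  m24 ⊆ -10--,11--0,11-0-
  m25 ⊆ --001,-1-01,-10--,1--01,1-0-1,11-0-
  m26 ⊆ -1-10,-10--,11--0
  m27 ⊆ -10--,1-0-1
  m28 ⊆ 11--0,11-0-
  m29 ⊆ -1-01,1--01,11-0-
  m30 ⊆ -1-10,11--0
E = {--001, -10--, 0--10, 001-0}

YES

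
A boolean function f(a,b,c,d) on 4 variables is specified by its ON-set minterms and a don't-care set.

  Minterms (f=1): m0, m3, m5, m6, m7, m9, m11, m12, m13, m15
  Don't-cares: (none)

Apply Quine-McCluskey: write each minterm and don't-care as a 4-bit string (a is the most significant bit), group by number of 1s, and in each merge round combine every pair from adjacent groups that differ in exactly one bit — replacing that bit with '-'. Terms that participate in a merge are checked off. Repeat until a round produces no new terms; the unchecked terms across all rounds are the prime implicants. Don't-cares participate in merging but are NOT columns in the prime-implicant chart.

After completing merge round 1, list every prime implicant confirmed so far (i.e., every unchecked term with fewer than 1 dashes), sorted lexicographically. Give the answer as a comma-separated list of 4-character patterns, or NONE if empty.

Round 0: 0000 0011✓ 0101✓ 0110✓ 0111✓ 1001✓ 1011✓ 1100✓ 1101✓ 1111✓
Round 1: -011✓ -101✓ -111✓ 0-11✓ 01-1✓ 011- 1-01✓ 1-11✓ 10-1✓ 11-1✓ 110-
Round 2: --11 -1-1 1--1
PIs = {--11, -1-1, 0000, 011-, 1--1, 110-}

0000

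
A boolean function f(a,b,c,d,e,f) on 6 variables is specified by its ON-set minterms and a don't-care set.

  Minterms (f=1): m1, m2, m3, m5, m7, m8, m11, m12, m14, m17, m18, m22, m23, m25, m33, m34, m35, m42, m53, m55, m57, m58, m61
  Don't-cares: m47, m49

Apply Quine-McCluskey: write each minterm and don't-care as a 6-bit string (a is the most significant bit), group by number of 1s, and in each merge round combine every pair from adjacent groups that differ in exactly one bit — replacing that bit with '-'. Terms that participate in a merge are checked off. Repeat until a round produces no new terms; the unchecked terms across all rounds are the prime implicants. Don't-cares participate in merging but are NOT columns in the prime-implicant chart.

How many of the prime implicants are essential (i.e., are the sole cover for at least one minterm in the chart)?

7

[col 0] 000001*, 000010*, 000011*, 000101*, 000111*, 001000*, 001011*, 001100*, 001110*, 010001*, 010010*, 010110*, 010111*, 011001*, 100001*, 100010*, 100011*, 101010*, 101111, 110001*, 110101*, 110111*, 111001*, 111010*, 111101*
[col 1] -00001*, -00010*, -00011*, -10001*, -10111, -11001*, 0-0001*, 0-0010, 0-0111, 00-011, 000-01*, 000-11*, 0000-1*, 00001-*, 0001-1*, 001-00, 0011-0, 01-001*, 010-10, 01011-, 1-0001*, 1-1010, 10-010, 1000-1*, 10001-*, 11-001*, 11-101*, 110-01*, 1101-1, 111-01*
[col 2] --0001, -000-1, -0001-, -1-001, 000--1, 11--01
Prime implicants: --0001, -000-1, -0001-, -1-001, -10111, 0-0010, 0-0111, 00-011, 000--1, 001-00, 0011-0, 010-10, 01011-, 1-1010, 10-010, 101111, 11--01, 1101-1
PI chart (minterm → PIs covering it):
  1 | --0001,-000-1,000--1
  2 | -0001-,0-0010
  3 | -000-1,-0001-,00-011,000--1
  5 | 000--1  (sole → essential)
  7 | 0-0111,000--1
  8 | 001-00  (sole → essential)
  11 | 00-011  (sole → essential)
  12 | 001-00,0011-0
  14 | 0011-0  (sole → essential)
  17 | --0001,-1-001
  18 | 0-0010,010-10
  22 | 010-10,01011-
  23 | -10111,0-0111,01011-
  25 | -1-001  (sole → essential)
  33 | --0001,-000-1
  34 | -0001-,10-010
  35 | -000-1,-0001-
  42 | 1-1010,10-010
  53 | 11--01,1101-1
  55 | -10111,1101-1
  57 | -1-001,11--01
  58 | 1-1010  (sole → essential)
  61 | 11--01  (sole → essential)
Essential prime implicants: -1-001, 00-011, 000--1, 001-00, 0011-0, 1-1010, 11--01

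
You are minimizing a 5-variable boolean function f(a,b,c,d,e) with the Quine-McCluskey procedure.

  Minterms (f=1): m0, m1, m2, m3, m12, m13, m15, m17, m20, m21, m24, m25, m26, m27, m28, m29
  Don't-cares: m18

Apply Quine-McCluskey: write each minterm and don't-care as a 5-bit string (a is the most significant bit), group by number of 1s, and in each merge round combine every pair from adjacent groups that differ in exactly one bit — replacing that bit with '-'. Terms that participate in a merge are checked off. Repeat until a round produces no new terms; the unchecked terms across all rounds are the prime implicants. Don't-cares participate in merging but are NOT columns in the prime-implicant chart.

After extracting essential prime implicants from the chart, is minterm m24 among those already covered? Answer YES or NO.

YES

Round 0: 00000✓ 00001✓ 00010✓ 00011✓ 01100✓ 01101✓ 01111✓ 10001✓ 10010✓ 10100✓ 10101✓ 11000✓ 11001✓ 11010✓ 11011✓ 11100✓ 11101✓
Round 1: -0001 -0010 -1100✓ -1101✓ 000-0✓ 000-1✓ 0000-✓ 0001-✓ 011-1 0110-✓ 1-001✓ 1-010 1-100✓ 1-101✓ 10-01✓ 1010-✓ 11-00✓ 11-01✓ 110-0✓ 110-1✓ 1100-✓ 1101-✓ 1110-✓
Round 2: -110- 000-- 1--01 1-10- 11-0- 110--
PIs = {-0001, -0010, -110-, 000--, 011-1, 1--01, 1-010, 1-10-, 11-0-, 110--}
Coverage chart:
  m0: 000-- ←essential
  m1: -0001,000--
  m2: -0010,000--
  m3: 000-- ←essential
  m12: -110- ←essential
  m13: -110-,011-1
  m15: 011-1 ←essential
  m17: -0001,1--01
  m20: 1-10- ←essential
  m21: 1--01,1-10-
  m24: 11-0-,110--
  m25: 1--01,11-0-,110--
  m26: 1-010,110--
  m27: 110-- ←essential
  m28: -110-,1-10-,11-0-
  m29: -110-,1--01,1-10-,11-0-
Essential: -110-, 000--, 011-1, 1-10-, 110--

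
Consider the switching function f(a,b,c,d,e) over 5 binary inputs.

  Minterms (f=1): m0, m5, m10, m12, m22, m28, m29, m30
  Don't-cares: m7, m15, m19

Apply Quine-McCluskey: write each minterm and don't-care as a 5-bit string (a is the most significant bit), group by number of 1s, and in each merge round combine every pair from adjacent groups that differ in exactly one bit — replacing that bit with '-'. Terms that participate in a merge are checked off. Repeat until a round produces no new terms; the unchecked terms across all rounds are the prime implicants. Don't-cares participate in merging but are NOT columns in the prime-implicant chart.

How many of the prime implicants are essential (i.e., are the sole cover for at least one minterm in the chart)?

[col 0] 00000, 00101*, 00111*, 01010, 01100*, 01111*, 10011, 10110*, 11100*, 11101*, 11110*
[col 1] -1100, 0-111, 001-1, 1-110, 111-0, 1110-
Prime implicants: -1100, 0-111, 00000, 001-1, 01010, 1-110, 10011, 111-0, 1110-
PI chart (minterm → PIs covering it):
  0 | 00000  (sole → essential)
  5 | 001-1  (sole → essential)
  10 | 01010  (sole → essential)
  12 | -1100  (sole → essential)
  22 | 1-110  (sole → essential)
  28 | -1100,111-0,1110-
  29 | 1110-  (sole → essential)
  30 | 1-110,111-0
Essential prime implicants: -1100, 00000, 001-1, 01010, 1-110, 1110-

6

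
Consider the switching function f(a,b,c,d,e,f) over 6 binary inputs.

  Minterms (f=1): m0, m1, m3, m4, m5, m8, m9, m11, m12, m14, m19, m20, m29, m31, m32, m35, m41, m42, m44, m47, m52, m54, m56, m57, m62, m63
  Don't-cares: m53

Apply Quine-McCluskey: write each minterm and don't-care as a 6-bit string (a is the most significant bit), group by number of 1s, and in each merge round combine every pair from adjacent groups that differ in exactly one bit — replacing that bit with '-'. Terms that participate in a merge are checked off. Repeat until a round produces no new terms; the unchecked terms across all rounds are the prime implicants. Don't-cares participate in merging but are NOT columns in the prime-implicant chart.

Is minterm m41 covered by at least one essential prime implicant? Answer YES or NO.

NO

Round 0: 000000✓ 000001✓ 000011✓ 000100✓ 000101✓ 001000✓ 001001✓ 001011✓ 001100✓ 001110✓ 010011✓ 010100✓ 011101✓ 011111✓ 100000✓ 100011✓ 101001✓ 101010 101100✓ 101111✓ 110100✓ 110101✓ 110110✓ 111000✓ 111001✓ 111110✓ 111111✓
Round 1: -00000 -00011 -01001 -01100 -10100 -11111 0-0011 0-0100 00-000✓ 00-001✓ 00-011✓ 00-100✓ 000-00✓ 000-01✓ 0000-1✓ 00000-✓ 00010-✓ 001-00✓ 0010-1✓ 00100-✓ 0011-0 0111-1 1-1001 1-1111 11-110 1101-0 11010- 11100- 11111-
Round 2: 00--00 00-0-1 00-00- 000-0-
PIs = {-00000, -00011, -01001, -01100, -10100, -11111, 0-0011, 0-0100, 00--00, 00-0-1, 00-00-, 000-0-, 0011-0, 0111-1, 1-1001, 1-1111, 101010, 11-110, 1101-0, 11010-, 11100-, 11111-}
Coverage chart:
  m0: -00000,00--00,00-00-,000-0-
  m1: 00-0-1,00-00-,000-0-
  m3: -00011,0-0011,00-0-1
  m4: 0-0100,00--00,000-0-
  m5: 000-0- ←essential
  m8: 00--00,00-00-
  m9: -01001,00-0-1,00-00-
  m11: 00-0-1 ←essential
  m12: -01100,00--00,0011-0
  m14: 0011-0 ←essential
  m19: 0-0011 ←essential
  m20: -10100,0-0100
  m29: 0111-1 ←essential
  m31: -11111,0111-1
  m32: -00000 ←essential
  m35: -00011 ←essential
  m41: -01001,1-1001
  m42: 101010 ←essential
  m44: -01100 ←essential
  m47: 1-1111 ←essential
  m52: -10100,1101-0,11010-
  m54: 11-110,1101-0
  m56: 11100- ←essential
  m57: 1-1001,11100-
  m62: 11-110,11111-
  m63: -11111,1-1111,11111-
Essential: -00000, -00011, -01100, 0-0011, 00-0-1, 000-0-, 0011-0, 0111-1, 1-1111, 101010, 11100-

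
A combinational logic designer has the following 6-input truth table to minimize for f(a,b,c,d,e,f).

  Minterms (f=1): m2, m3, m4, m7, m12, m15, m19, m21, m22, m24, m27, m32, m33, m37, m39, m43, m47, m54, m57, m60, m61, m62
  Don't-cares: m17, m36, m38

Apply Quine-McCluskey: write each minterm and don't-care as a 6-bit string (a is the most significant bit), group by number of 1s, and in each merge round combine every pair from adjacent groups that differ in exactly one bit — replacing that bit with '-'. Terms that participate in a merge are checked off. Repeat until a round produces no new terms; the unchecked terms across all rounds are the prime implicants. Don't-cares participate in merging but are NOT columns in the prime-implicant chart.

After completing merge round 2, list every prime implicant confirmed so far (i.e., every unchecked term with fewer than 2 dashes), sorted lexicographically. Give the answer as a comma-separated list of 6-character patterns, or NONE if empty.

-00100, -10110, 0-0011, 00-100, 000-11, 00001-, 01-011, 010-01, 0100-1, 011000, 1-0110, 101-11, 11-110, 111-01, 1111-0, 11110-

[col 0] 000010*, 000011*, 000100*, 000111*, 001100*, 001111*, 010001*, 010011*, 010101*, 010110*, 011000, 011011*, 100000*, 100001*, 100100*, 100101*, 100110*, 100111*, 101011*, 101111*, 110110*, 111001*, 111100*, 111101*, 111110*
[col 1] -00100, -00111*, -01111*, -10110, 0-0011, 00-100, 00-111*, 000-11, 00001-, 01-011, 010-01, 0100-1, 1-0110, 10-111*, 100-00*, 100-01*, 10000-*, 1001-0*, 1001-1*, 10010-*, 10011-*, 101-11, 11-110, 111-01, 1111-0, 11110-
[col 2] -0-111, 100-0-, 1001--
Prime implicants: -0-111, -00100, -10110, 0-0011, 00-100, 000-11, 00001-, 01-011, 010-01, 0100-1, 011000, 1-0110, 100-0-, 1001--, 101-11, 11-110, 111-01, 1111-0, 11110-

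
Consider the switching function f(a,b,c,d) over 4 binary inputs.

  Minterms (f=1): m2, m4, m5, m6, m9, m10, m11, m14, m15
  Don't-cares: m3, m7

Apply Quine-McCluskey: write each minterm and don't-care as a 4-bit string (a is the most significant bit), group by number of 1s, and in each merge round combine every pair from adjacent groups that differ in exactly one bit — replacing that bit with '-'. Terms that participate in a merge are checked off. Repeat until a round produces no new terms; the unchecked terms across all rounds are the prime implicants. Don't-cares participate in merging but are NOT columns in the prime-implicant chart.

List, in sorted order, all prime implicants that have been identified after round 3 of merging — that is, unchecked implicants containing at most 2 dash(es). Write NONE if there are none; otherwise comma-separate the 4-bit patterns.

01--, 10-1

Round 0: 0010✓ 0011✓ 0100✓ 0101✓ 0110✓ 0111✓ 1001✓ 1010✓ 1011✓ 1110✓ 1111✓
Round 1: -010✓ -011✓ -110✓ -111✓ 0-10✓ 0-11✓ 001-✓ 01-0✓ 01-1✓ 010-✓ 011-✓ 1-10✓ 1-11✓ 10-1 101-✓ 111-✓
Round 2: --10✓ --11✓ -01-✓ -11-✓ 0-1-✓ 01-- 1-1-✓
Round 3: --1-
PIs = {--1-, 01--, 10-1}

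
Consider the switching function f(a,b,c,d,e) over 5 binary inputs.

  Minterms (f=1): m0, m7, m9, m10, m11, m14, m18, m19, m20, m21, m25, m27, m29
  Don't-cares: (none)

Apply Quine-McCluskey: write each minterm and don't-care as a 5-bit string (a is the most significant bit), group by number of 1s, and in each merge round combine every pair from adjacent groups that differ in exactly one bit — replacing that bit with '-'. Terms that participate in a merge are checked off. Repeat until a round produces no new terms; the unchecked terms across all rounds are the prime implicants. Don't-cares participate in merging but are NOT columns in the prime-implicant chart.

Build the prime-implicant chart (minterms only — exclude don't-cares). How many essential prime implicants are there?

6

size-2^0 implicants → 00000  00111  01001(✓)  01010(✓)  01011(✓)  01110(✓)  10010(✓)  10011(✓)  10100(✓)  10101(✓)  11001(✓)  11011(✓)  11101(✓)
size-2^1 implicants → -1001(✓)  -1011(✓)  01-10  010-1(✓)  0101-  1-011  1-101  1001-  1010-  11-01  110-1(✓)
size-2^2 implicants → -10-1
Unchecked terms (primes): -10-1, 00000, 00111, 01-10, 0101-, 1-011, 1-101, 1001-, 1010-, 11-01
Minterm coverage:
  m0 ⊆ 00000 [E]
  m7 ⊆ 00111 [E]
  m9 ⊆ -10-1 [E]
  m10 ⊆ 01-10,0101-
  m11 ⊆ -10-1,0101-
  m14 ⊆ 01-10 [E]
  m18 ⊆ 1001- [E]
  m19 ⊆ 1-011,1001-
  m20 ⊆ 1010- [E]
  m21 ⊆ 1-101,1010-
  m25 ⊆ -10-1,11-01
  m27 ⊆ -10-1,1-011
  m29 ⊆ 1-101,11-01
E = {-10-1, 00000, 00111, 01-10, 1001-, 1010-}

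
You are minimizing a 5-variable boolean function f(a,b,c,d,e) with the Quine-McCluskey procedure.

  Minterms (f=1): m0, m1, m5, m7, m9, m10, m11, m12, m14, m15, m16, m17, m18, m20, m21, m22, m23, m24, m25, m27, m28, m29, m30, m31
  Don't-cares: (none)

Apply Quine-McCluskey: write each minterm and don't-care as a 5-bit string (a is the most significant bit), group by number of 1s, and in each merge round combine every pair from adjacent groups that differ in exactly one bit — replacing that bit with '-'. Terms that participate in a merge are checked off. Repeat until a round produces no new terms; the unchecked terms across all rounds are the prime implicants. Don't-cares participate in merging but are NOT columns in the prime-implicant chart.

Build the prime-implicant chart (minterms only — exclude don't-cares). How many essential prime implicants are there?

5

[col 0] 00000*, 00001*, 00101*, 00111*, 01001*, 01010*, 01011*, 01100*, 01110*, 01111*, 10000*, 10001*, 10010*, 10100*, 10101*, 10110*, 10111*, 11000*, 11001*, 11011*, 11100*, 11101*, 11110*, 11111*
[col 1] -0000*, -0001*, -0101*, -0111*, -1001*, -1011*, -1100*, -1110*, -1111*, 0-001*, 0-111*, 00-01*, 0000-*, 001-1*, 01-10*, 01-11*, 010-1*, 0101-*, 011-0*, 0111-*, 1-000*, 1-001*, 1-100*, 1-101*, 1-110*, 1-111*, 10-00*, 10-01*, 10-10*, 100-0*, 1000-*, 101-0*, 101-1*, 1010-*, 1011-*, 11-00*, 11-01*, 11-11*, 110-1*, 1100-*, 111-0*, 111-1*, 1110-*, 1111-*
[col 2] --001, --111, -0-01, -000-, -01-1, -1-11, -10-1, -11-0, -111-, 01-1-, 1--00*, 1--01*, 1-00-*, 1-1-0*, 1-1-1*, 1-10-*, 1-11-*, 10--0, 10-0-*, 101--*, 11--1, 11-0-*, 111--*
[col 3] 1--0-, 1-1--
Prime implicants: --001, --111, -0-01, -000-, -01-1, -1-11, -10-1, -11-0, -111-, 01-1-, 1--0-, 1-1--, 10--0, 11--1
PI chart (minterm → PIs covering it):
  0 | -000-  (sole → essential)
  1 | --001,-0-01,-000-
  5 | -0-01,-01-1
  7 | --111,-01-1
  9 | --001,-10-1
  10 | 01-1-  (sole → essential)
  11 | -1-11,-10-1,01-1-
  12 | -11-0  (sole → essential)
  14 | -11-0,-111-,01-1-
  15 | --111,-1-11,-111-,01-1-
  16 | -000-,1--0-,10--0
  17 | --001,-0-01,-000-,1--0-
  18 | 10--0  (sole → essential)
  20 | 1--0-,1-1--,10--0
  21 | -0-01,-01-1,1--0-,1-1--
  22 | 1-1--,10--0
  23 | --111,-01-1,1-1--
  24 | 1--0-  (sole → essential)
  25 | --001,-10-1,1--0-,11--1
  27 | -1-11,-10-1,11--1
  28 | -11-0,1--0-,1-1--
  29 | 1--0-,1-1--,11--1
  30 | -11-0,-111-,1-1--
  31 | --111,-1-11,-111-,1-1--,11--1
Essential prime implicants: -000-, -11-0, 01-1-, 1--0-, 10--0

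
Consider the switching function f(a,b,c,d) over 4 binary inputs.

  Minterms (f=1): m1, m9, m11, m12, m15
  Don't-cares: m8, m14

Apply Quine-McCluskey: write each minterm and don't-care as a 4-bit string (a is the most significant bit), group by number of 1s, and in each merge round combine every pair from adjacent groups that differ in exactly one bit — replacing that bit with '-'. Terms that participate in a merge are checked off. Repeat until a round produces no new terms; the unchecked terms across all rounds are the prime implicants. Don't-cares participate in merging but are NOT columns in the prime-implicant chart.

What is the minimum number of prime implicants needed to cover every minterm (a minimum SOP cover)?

[col 0] 0001*, 1000*, 1001*, 1011*, 1100*, 1110*, 1111*
[col 1] -001, 1-00, 1-11, 10-1, 100-, 11-0, 111-
Prime implicants: -001, 1-00, 1-11, 10-1, 100-, 11-0, 111-
PI chart (minterm → PIs covering it):
  1 | -001  (sole → essential)
  9 | -001,10-1,100-
  11 | 1-11,10-1
  12 | 1-00,11-0
  15 | 1-11,111-
Essential prime implicants: -001
Petrick residual → 1-00, 1-11
Minimum SOP uses 3 PIs: b'c'd + ac'd' + acd

3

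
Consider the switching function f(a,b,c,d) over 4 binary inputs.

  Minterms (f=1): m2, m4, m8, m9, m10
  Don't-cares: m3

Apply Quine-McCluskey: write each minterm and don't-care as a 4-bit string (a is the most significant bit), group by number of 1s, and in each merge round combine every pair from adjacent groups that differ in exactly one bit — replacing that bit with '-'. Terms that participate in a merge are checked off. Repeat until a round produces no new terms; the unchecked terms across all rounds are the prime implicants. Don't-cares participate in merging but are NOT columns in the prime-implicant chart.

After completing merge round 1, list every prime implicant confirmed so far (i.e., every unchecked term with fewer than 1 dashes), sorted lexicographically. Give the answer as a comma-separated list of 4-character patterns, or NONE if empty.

0100

size-2^0 implicants → 0010(✓)  0011(✓)  0100  1000(✓)  1001(✓)  1010(✓)
size-2^1 implicants → -010  001-  10-0  100-
Unchecked terms (primes): -010, 001-, 0100, 10-0, 100-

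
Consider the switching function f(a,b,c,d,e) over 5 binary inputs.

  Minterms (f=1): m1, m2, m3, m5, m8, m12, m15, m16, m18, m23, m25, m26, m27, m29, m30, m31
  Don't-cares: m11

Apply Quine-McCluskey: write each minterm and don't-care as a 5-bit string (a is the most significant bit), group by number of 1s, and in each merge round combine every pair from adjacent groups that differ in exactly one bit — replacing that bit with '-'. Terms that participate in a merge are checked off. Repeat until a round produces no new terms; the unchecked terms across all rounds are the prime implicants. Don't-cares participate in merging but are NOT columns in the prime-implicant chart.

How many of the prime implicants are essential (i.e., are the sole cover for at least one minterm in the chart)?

7

size-2^0 implicants → 00001(✓)  00010(✓)  00011(✓)  00101(✓)  01000(✓)  01011(✓)  01100(✓)  01111(✓)  10000(✓)  10010(✓)  10111(✓)  11001(✓)  11010(✓)  11011(✓)  11101(✓)  11110(✓)  11111(✓)
size-2^1 implicants → -0010  -1011(✓)  -1111(✓)  0-011  00-01  000-1  0001-  01-00  01-11(✓)  1-010  1-111  100-0  11-01(✓)  11-10(✓)  11-11(✓)  110-1(✓)  1101-(✓)  111-1(✓)  1111-(✓)
size-2^2 implicants → -1-11  11--1  11-1-
Unchecked terms (primes): -0010, -1-11, 0-011, 00-01, 000-1, 0001-, 01-00, 1-010, 1-111, 100-0, 11--1, 11-1-
Minterm coverage:
  m1 ⊆ 00-01,000-1
  m2 ⊆ -0010,0001-
  m3 ⊆ 0-011,000-1,0001-
  m5 ⊆ 00-01 [E]
  m8 ⊆ 01-00 [E]
  m12 ⊆ 01-00 [E]
  m15 ⊆ -1-11 [E]
  m16 ⊆ 100-0 [E]
  m18 ⊆ -0010,1-010,100-0
  m23 ⊆ 1-111 [E]
  m25 ⊆ 11--1 [E]
  m26 ⊆ 1-010,11-1-
  m27 ⊆ -1-11,11--1,11-1-
  m29 ⊆ 11--1 [E]
  m30 ⊆ 11-1- [E]
  m31 ⊆ -1-11,1-111,11--1,11-1-
E = {-1-11, 00-01, 01-00, 1-111, 100-0, 11--1, 11-1-}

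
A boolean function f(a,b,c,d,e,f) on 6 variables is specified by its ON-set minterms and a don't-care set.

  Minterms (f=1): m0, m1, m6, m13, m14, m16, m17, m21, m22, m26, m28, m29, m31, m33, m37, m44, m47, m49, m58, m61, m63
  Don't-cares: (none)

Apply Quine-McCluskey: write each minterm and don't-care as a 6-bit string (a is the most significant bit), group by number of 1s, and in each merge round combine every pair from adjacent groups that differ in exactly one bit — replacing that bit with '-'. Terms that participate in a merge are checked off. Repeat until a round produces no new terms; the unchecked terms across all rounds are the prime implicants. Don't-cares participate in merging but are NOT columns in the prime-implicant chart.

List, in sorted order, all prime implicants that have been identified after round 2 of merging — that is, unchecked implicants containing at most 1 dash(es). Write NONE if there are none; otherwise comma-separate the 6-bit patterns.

size-2^0 implicants → 000000(✓)  000001(✓)  000110(✓)  001101(✓)  001110(✓)  010000(✓)  010001(✓)  010101(✓)  010110(✓)  011010(✓)  011100(✓)  011101(✓)  011111(✓)  100001(✓)  100101(✓)  101100  101111(✓)  110001(✓)  111010(✓)  111101(✓)  111111(✓)
size-2^1 implicants → -00001(✓)  -10001(✓)  -11010  -11101(✓)  -11111(✓)  0-0000(✓)  0-0001(✓)  0-0110  0-1101  00-110  00000-(✓)  01-101  010-01  01000-(✓)  0111-1(✓)  01110-  1-0001(✓)  1-1111  100-01  1111-1(✓)
size-2^2 implicants → --0001  -111-1  0-000-
Unchecked terms (primes): --0001, -11010, -111-1, 0-000-, 0-0110, 0-1101, 00-110, 01-101, 010-01, 01110-, 1-1111, 100-01, 101100

-11010, 0-0110, 0-1101, 00-110, 01-101, 010-01, 01110-, 1-1111, 100-01, 101100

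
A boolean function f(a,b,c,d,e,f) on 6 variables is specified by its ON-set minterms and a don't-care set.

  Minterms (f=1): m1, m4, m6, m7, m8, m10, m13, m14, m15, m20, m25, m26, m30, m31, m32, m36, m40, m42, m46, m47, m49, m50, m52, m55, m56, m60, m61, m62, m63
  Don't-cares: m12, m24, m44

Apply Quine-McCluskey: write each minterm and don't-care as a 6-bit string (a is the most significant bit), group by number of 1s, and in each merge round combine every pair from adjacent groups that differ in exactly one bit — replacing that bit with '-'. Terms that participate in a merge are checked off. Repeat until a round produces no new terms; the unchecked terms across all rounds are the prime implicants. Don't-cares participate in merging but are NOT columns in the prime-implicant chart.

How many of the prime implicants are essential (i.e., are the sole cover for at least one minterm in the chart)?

size-2^0 implicants → 000001  000100(✓)  000110(✓)  000111(✓)  001000(✓)  001010(✓)  001100(✓)  001101(✓)  001110(✓)  001111(✓)  010100(✓)  011000(✓)  011001(✓)  011010(✓)  011110(✓)  011111(✓)  100000(✓)  100100(✓)  101000(✓)  101010(✓)  101100(✓)  101110(✓)  101111(✓)  110001  110010  110100(✓)  110111(✓)  111000(✓)  111100(✓)  111101(✓)  111110(✓)  111111(✓)
size-2^1 implicants → -00100(✓)  -01000(✓)  -01010(✓)  -01100(✓)  -01110(✓)  -01111(✓)  -10100(✓)  -11000(✓)  -11110(✓)  -11111(✓)  0-0100(✓)  0-1000(✓)  0-1010(✓)  0-1110(✓)  0-1111(✓)  00-100(✓)  00-110(✓)  00-111(✓)  0001-0(✓)  00011-(✓)  001-00(✓)  001-10(✓)  0010-0(✓)  0011-0(✓)  0011-1(✓)  00110-(✓)  00111-(✓)  011-10(✓)  0110-0(✓)  01100-  01111-(✓)  1-0100(✓)  1-1000(✓)  1-1100(✓)  1-1110(✓)  1-1111(✓)  10-000(✓)  10-100(✓)  100-00(✓)  101-00(✓)  101-10(✓)  1010-0(✓)  1011-0(✓)  10111-(✓)  11-100(✓)  11-111  111-00(✓)  1111-0(✓)  1111-1(✓)  11110-(✓)  11111-(✓)
size-2^2 implicants → --0100  --1000  --1110(✓)  --1111(✓)  -0-100  -01-00(✓)  -01-10(✓)  -010-0(✓)  -011-0(✓)  -0111-(✓)  -1111-(✓)  0-1-10  0-10-0  0-111-(✓)  00-1-0  00-11-  001--0(✓)  0011--  1--100  1-1-00  1-11-0  1-111-(✓)  10--00  101--0(✓)  1111--
size-2^3 implicants → --111-  -01--0
Unchecked terms (primes): --0100, --1000, --111-, -0-100, -01--0, 0-1-10, 0-10-0, 00-1-0, 00-11-, 000001, 0011--, 01100-, 1--100, 1-1-00, 1-11-0, 10--00, 11-111, 110001, 110010, 1111--
Minterm coverage:
  m1 ⊆ 000001 [E]
  m4 ⊆ --0100,-0-100,00-1-0
  m6 ⊆ 00-1-0,00-11-
  m7 ⊆ 00-11- [E]
  m8 ⊆ --1000,-01--0,0-10-0
  m10 ⊆ -01--0,0-1-10,0-10-0
  m13 ⊆ 0011-- [E]
  m14 ⊆ --111-,-01--0,0-1-10,00-1-0,00-11-,0011--
  m15 ⊆ --111-,00-11-,0011--
  m20 ⊆ --0100 [E]
  m25 ⊆ 01100- [E]
  m26 ⊆ 0-1-10,0-10-0
  m30 ⊆ --111-,0-1-10
  m31 ⊆ --111- [E]
  m32 ⊆ 10--00 [E]
  m36 ⊆ --0100,-0-100,1--100,10--00
  m40 ⊆ --1000,-01--0,1-1-00,10--00
  m42 ⊆ -01--0 [E]
  m46 ⊆ --111-,-01--0,1-11-0
  m47 ⊆ --111- [E]
  m49 ⊆ 110001 [E]
  m50 ⊆ 110010 [E]
  m52 ⊆ --0100,1--100
  m55 ⊆ 11-111 [E]
  m56 ⊆ --1000,1-1-00
  m60 ⊆ 1--100,1-1-00,1-11-0,1111--
  m61 ⊆ 1111-- [E]
  m62 ⊆ --111-,1-11-0,1111--
  m63 ⊆ --111-,11-111,1111--
E = {--0100, --111-, -01--0, 00-11-, 000001, 0011--, 01100-, 10--00, 11-111, 110001, 110010, 1111--}

12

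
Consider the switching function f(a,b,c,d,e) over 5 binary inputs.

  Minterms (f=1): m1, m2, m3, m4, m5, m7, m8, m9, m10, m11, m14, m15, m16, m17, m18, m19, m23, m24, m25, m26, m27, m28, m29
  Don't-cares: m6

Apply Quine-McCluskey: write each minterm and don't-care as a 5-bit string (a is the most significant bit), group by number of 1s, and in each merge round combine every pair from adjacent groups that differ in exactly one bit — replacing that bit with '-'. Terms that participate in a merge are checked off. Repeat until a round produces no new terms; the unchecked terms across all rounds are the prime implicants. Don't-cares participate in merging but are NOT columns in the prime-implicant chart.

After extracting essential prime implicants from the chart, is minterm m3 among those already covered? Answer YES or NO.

size-2^0 implicants → 00001(✓)  00010(✓)  00011(✓)  00100(✓)  00101(✓)  00110(✓)  00111(✓)  01000(✓)  01001(✓)  01010(✓)  01011(✓)  01110(✓)  01111(✓)  10000(✓)  10001(✓)  10010(✓)  10011(✓)  10111(✓)  11000(✓)  11001(✓)  11010(✓)  11011(✓)  11100(✓)  11101(✓)
size-2^1 implicants → -0001(✓)  -0010(✓)  -0011(✓)  -0111(✓)  -1000(✓)  -1001(✓)  -1010(✓)  -1011(✓)  0-001(✓)  0-010(✓)  0-011(✓)  0-110(✓)  0-111(✓)  00-01(✓)  00-10(✓)  00-11(✓)  000-1(✓)  0001-(✓)  001-0(✓)  001-1(✓)  0010-(✓)  0011-(✓)  01-10(✓)  01-11(✓)  010-0(✓)  010-1(✓)  0100-(✓)  0101-(✓)  0111-(✓)  1-000(✓)  1-001(✓)  1-010(✓)  1-011(✓)  10-11(✓)  100-0(✓)  100-1(✓)  1000-(✓)  1001-(✓)  11-00(✓)  11-01(✓)  110-0(✓)  110-1(✓)  1100-(✓)  1101-(✓)  1110-(✓)
size-2^2 implicants → --001(✓)  --010(✓)  --011(✓)  -0-11  -00-1(✓)  -001-(✓)  -10-0(✓)  -10-1(✓)  -100-(✓)  -101-(✓)  0--10(✓)  0--11(✓)  0-0-1(✓)  0-01-(✓)  0-11-(✓)  00--1  00-1-(✓)  001--  01-1-(✓)  010--(✓)  1-0-0(✓)  1-0-1(✓)  1-00-(✓)  1-01-(✓)  100--(✓)  11-0-  110--(✓)
size-2^3 implicants → --0-1  --01-  -10--  0--1-  1-0--
Unchecked terms (primes): --0-1, --01-, -0-11, -10--, 0--1-, 00--1, 001--, 1-0--, 11-0-
Minterm coverage:
  m1 ⊆ --0-1,00--1
  m2 ⊆ --01-,0--1-
  m3 ⊆ --0-1,--01-,-0-11,0--1-,00--1
  m4 ⊆ 001-- [E]
  m5 ⊆ 00--1,001--
  m7 ⊆ -0-11,0--1-,00--1,001--
  m8 ⊆ -10-- [E]
  m9 ⊆ --0-1,-10--
  m10 ⊆ --01-,-10--,0--1-
  m11 ⊆ --0-1,--01-,-10--,0--1-
  m14 ⊆ 0--1- [E]
  m15 ⊆ 0--1- [E]
  m16 ⊆ 1-0-- [E]
  m17 ⊆ --0-1,1-0--
  m18 ⊆ --01-,1-0--
  m19 ⊆ --0-1,--01-,-0-11,1-0--
  m23 ⊆ -0-11 [E]
  m24 ⊆ -10--,1-0--,11-0-
  m25 ⊆ --0-1,-10--,1-0--,11-0-
  m26 ⊆ --01-,-10--,1-0--
  m27 ⊆ --0-1,--01-,-10--,1-0--
  m28 ⊆ 11-0- [E]
  m29 ⊆ 11-0- [E]
E = {-0-11, -10--, 0--1-, 001--, 1-0--, 11-0-}

YES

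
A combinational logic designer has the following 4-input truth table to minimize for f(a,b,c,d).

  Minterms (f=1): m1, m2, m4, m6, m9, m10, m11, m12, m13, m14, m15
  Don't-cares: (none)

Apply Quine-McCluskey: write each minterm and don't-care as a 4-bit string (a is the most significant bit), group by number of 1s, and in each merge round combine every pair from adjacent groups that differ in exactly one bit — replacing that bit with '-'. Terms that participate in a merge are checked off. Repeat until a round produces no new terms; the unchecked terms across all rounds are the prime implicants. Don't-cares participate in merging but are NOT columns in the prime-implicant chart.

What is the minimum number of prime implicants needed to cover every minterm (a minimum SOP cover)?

Round 0: 0001✓ 0010✓ 0100✓ 0110✓ 1001✓ 1010✓ 1011✓ 1100✓ 1101✓ 1110✓ 1111✓
Round 1: -001 -010✓ -100✓ -110✓ 0-10✓ 01-0✓ 1-01✓ 1-10✓ 1-11✓ 10-1✓ 101-✓ 11-0✓ 11-1✓ 110-✓ 111-✓
Round 2: --10 -1-0 1--1 1-1- 11--
PIs = {--10, -001, -1-0, 1--1, 1-1-, 11--}
Coverage chart:
  m1: -001 ←essential
  m2: --10 ←essential
  m4: -1-0 ←essential
  m6: --10,-1-0
  m9: -001,1--1
  m10: --10,1-1-
  m11: 1--1,1-1-
  m12: -1-0,11--
  m13: 1--1,11--
  m14: --10,-1-0,1-1-,11--
  m15: 1--1,1-1-,11--
Essential: --10, -001, -1-0
Petrick residual → 1--1
Min cover (4 terms): cd' + b'c'd + bd' + ad

4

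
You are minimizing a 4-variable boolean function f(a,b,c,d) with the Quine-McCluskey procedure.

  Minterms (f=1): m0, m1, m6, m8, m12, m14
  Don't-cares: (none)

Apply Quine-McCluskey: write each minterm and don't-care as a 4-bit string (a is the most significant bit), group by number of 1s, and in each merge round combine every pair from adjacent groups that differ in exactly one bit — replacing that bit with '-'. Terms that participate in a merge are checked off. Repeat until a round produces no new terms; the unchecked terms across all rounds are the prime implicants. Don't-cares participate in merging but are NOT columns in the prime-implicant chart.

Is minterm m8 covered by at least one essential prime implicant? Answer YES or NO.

size-2^0 implicants → 0000(✓)  0001(✓)  0110(✓)  1000(✓)  1100(✓)  1110(✓)
size-2^1 implicants → -000  -110  000-  1-00  11-0
Unchecked terms (primes): -000, -110, 000-, 1-00, 11-0
Minterm coverage:
  m0 ⊆ -000,000-
  m1 ⊆ 000- [E]
  m6 ⊆ -110 [E]
  m8 ⊆ -000,1-00
  m12 ⊆ 1-00,11-0
  m14 ⊆ -110,11-0
E = {-110, 000-}

NO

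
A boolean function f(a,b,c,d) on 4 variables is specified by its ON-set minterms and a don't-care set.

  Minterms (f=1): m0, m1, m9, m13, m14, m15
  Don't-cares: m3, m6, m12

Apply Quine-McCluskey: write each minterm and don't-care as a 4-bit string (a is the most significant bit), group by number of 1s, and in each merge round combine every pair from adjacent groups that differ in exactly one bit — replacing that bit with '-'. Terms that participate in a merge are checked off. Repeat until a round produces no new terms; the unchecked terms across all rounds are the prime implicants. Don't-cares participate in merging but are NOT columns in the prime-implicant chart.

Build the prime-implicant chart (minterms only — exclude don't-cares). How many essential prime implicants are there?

2

size-2^0 implicants → 0000(✓)  0001(✓)  0011(✓)  0110(✓)  1001(✓)  1100(✓)  1101(✓)  1110(✓)  1111(✓)
size-2^1 implicants → -001  -110  00-1  000-  1-01  11-0(✓)  11-1(✓)  110-(✓)  111-(✓)
size-2^2 implicants → 11--
Unchecked terms (primes): -001, -110, 00-1, 000-, 1-01, 11--
Minterm coverage:
  m0 ⊆ 000- [E]
  m1 ⊆ -001,00-1,000-
  m9 ⊆ -001,1-01
  m13 ⊆ 1-01,11--
  m14 ⊆ -110,11--
  m15 ⊆ 11-- [E]
E = {000-, 11--}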